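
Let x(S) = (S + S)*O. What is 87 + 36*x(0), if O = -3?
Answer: 87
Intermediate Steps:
x(S) = -6*S (x(S) = (S + S)*(-3) = (2*S)*(-3) = -6*S)
87 + 36*x(0) = 87 + 36*(-6*0) = 87 + 36*0 = 87 + 0 = 87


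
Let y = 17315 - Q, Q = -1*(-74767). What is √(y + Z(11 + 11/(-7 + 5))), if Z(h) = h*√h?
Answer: √(-229808 + 11*√22)/2 ≈ 239.66*I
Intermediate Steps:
Q = 74767
y = -57452 (y = 17315 - 1*74767 = 17315 - 74767 = -57452)
Z(h) = h^(3/2)
√(y + Z(11 + 11/(-7 + 5))) = √(-57452 + (11 + 11/(-7 + 5))^(3/2)) = √(-57452 + (11 + 11/(-2))^(3/2)) = √(-57452 + (11 - ½*11)^(3/2)) = √(-57452 + (11 - 11/2)^(3/2)) = √(-57452 + (11/2)^(3/2)) = √(-57452 + 11*√22/4)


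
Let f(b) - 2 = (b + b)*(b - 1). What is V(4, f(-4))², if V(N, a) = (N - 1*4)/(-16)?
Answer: 0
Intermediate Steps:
f(b) = 2 + 2*b*(-1 + b) (f(b) = 2 + (b + b)*(b - 1) = 2 + (2*b)*(-1 + b) = 2 + 2*b*(-1 + b))
V(N, a) = ¼ - N/16 (V(N, a) = (N - 4)*(-1/16) = (-4 + N)*(-1/16) = ¼ - N/16)
V(4, f(-4))² = (¼ - 1/16*4)² = (¼ - ¼)² = 0² = 0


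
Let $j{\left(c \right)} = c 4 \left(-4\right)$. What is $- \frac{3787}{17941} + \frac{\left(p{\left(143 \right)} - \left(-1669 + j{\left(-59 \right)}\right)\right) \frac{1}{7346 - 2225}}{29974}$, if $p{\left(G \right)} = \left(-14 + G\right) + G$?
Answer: $- \frac{83039242703}{393412436802} \approx -0.21107$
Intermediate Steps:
$j{\left(c \right)} = - 16 c$ ($j{\left(c \right)} = 4 c \left(-4\right) = - 16 c$)
$p{\left(G \right)} = -14 + 2 G$
$- \frac{3787}{17941} + \frac{\left(p{\left(143 \right)} - \left(-1669 + j{\left(-59 \right)}\right)\right) \frac{1}{7346 - 2225}}{29974} = - \frac{3787}{17941} + \frac{\left(\left(-14 + 2 \cdot 143\right) + \left(1669 - \left(-16\right) \left(-59\right)\right)\right) \frac{1}{7346 - 2225}}{29974} = \left(-3787\right) \frac{1}{17941} + \frac{\left(-14 + 286\right) + \left(1669 - 944\right)}{5121} \cdot \frac{1}{29974} = - \frac{541}{2563} + \left(272 + \left(1669 - 944\right)\right) \frac{1}{5121} \cdot \frac{1}{29974} = - \frac{541}{2563} + \left(272 + 725\right) \frac{1}{5121} \cdot \frac{1}{29974} = - \frac{541}{2563} + 997 \cdot \frac{1}{5121} \cdot \frac{1}{29974} = - \frac{541}{2563} + \frac{997}{5121} \cdot \frac{1}{29974} = - \frac{541}{2563} + \frac{997}{153496854} = - \frac{83039242703}{393412436802}$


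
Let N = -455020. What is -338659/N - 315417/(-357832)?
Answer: 66176017657/40705179160 ≈ 1.6257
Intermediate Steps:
-338659/N - 315417/(-357832) = -338659/(-455020) - 315417/(-357832) = -338659*(-1/455020) - 315417*(-1/357832) = 338659/455020 + 315417/357832 = 66176017657/40705179160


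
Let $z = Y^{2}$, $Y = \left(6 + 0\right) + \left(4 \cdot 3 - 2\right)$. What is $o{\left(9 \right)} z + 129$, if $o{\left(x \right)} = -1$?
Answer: $-127$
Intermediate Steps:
$Y = 16$ ($Y = 6 + \left(12 - 2\right) = 6 + 10 = 16$)
$z = 256$ ($z = 16^{2} = 256$)
$o{\left(9 \right)} z + 129 = \left(-1\right) 256 + 129 = -256 + 129 = -127$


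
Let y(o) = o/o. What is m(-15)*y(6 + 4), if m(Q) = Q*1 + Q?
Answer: -30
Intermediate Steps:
y(o) = 1
m(Q) = 2*Q (m(Q) = Q + Q = 2*Q)
m(-15)*y(6 + 4) = (2*(-15))*1 = -30*1 = -30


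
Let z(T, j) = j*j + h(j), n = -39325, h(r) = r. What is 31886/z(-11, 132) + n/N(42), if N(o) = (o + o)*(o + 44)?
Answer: -5476729/1509816 ≈ -3.6274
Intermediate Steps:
z(T, j) = j + j² (z(T, j) = j*j + j = j² + j = j + j²)
N(o) = 2*o*(44 + o) (N(o) = (2*o)*(44 + o) = 2*o*(44 + o))
31886/z(-11, 132) + n/N(42) = 31886/((132*(1 + 132))) - 39325*1/(84*(44 + 42)) = 31886/((132*133)) - 39325/(2*42*86) = 31886/17556 - 39325/7224 = 31886*(1/17556) - 39325*1/7224 = 15943/8778 - 39325/7224 = -5476729/1509816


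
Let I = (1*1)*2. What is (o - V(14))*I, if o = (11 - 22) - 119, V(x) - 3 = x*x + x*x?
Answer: -1050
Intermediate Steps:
V(x) = 3 + 2*x² (V(x) = 3 + (x*x + x*x) = 3 + (x² + x²) = 3 + 2*x²)
o = -130 (o = -11 - 119 = -130)
I = 2 (I = 1*2 = 2)
(o - V(14))*I = (-130 - (3 + 2*14²))*2 = (-130 - (3 + 2*196))*2 = (-130 - (3 + 392))*2 = (-130 - 1*395)*2 = (-130 - 395)*2 = -525*2 = -1050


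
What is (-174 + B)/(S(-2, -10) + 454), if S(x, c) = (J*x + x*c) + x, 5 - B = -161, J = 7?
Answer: -4/229 ≈ -0.017467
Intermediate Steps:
B = 166 (B = 5 - 1*(-161) = 5 + 161 = 166)
S(x, c) = 8*x + c*x (S(x, c) = (7*x + x*c) + x = (7*x + c*x) + x = 8*x + c*x)
(-174 + B)/(S(-2, -10) + 454) = (-174 + 166)/(-2*(8 - 10) + 454) = -8/(-2*(-2) + 454) = -8/(4 + 454) = -8/458 = -8*1/458 = -4/229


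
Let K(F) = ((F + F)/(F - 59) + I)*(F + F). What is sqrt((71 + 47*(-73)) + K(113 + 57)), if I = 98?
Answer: 2*sqrt(95492190)/111 ≈ 176.07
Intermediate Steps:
K(F) = 2*F*(98 + 2*F/(-59 + F)) (K(F) = ((F + F)/(F - 59) + 98)*(F + F) = ((2*F)/(-59 + F) + 98)*(2*F) = (2*F/(-59 + F) + 98)*(2*F) = (98 + 2*F/(-59 + F))*(2*F) = 2*F*(98 + 2*F/(-59 + F)))
sqrt((71 + 47*(-73)) + K(113 + 57)) = sqrt((71 + 47*(-73)) + 4*(113 + 57)*(-2891 + 50*(113 + 57))/(-59 + (113 + 57))) = sqrt((71 - 3431) + 4*170*(-2891 + 50*170)/(-59 + 170)) = sqrt(-3360 + 4*170*(-2891 + 8500)/111) = sqrt(-3360 + 4*170*(1/111)*5609) = sqrt(-3360 + 3814120/111) = sqrt(3441160/111) = 2*sqrt(95492190)/111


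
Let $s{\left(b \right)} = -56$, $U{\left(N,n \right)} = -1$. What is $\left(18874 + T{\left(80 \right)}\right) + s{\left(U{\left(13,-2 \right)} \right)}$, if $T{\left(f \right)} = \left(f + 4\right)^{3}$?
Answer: $611522$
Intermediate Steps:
$T{\left(f \right)} = \left(4 + f\right)^{3}$
$\left(18874 + T{\left(80 \right)}\right) + s{\left(U{\left(13,-2 \right)} \right)} = \left(18874 + \left(4 + 80\right)^{3}\right) - 56 = \left(18874 + 84^{3}\right) - 56 = \left(18874 + 592704\right) - 56 = 611578 - 56 = 611522$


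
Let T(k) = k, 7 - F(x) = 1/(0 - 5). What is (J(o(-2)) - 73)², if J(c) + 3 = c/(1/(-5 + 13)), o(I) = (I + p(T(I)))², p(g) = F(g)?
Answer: 12306064/625 ≈ 19690.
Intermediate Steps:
F(x) = 36/5 (F(x) = 7 - 1/(0 - 5) = 7 - 1/(-5) = 7 - 1*(-⅕) = 7 + ⅕ = 36/5)
p(g) = 36/5
o(I) = (36/5 + I)² (o(I) = (I + 36/5)² = (36/5 + I)²)
J(c) = -3 + 8*c (J(c) = -3 + c/(1/(-5 + 13)) = -3 + c/(1/8) = -3 + c/(⅛) = -3 + c*8 = -3 + 8*c)
(J(o(-2)) - 73)² = ((-3 + 8*((36 + 5*(-2))²/25)) - 73)² = ((-3 + 8*((36 - 10)²/25)) - 73)² = ((-3 + 8*((1/25)*26²)) - 73)² = ((-3 + 8*((1/25)*676)) - 73)² = ((-3 + 8*(676/25)) - 73)² = ((-3 + 5408/25) - 73)² = (5333/25 - 73)² = (3508/25)² = 12306064/625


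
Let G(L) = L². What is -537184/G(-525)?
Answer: -537184/275625 ≈ -1.9490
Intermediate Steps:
-537184/G(-525) = -537184/((-525)²) = -537184/275625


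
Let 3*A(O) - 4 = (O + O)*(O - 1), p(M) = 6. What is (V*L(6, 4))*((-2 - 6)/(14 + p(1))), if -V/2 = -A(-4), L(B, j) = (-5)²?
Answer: -880/3 ≈ -293.33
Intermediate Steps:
L(B, j) = 25
A(O) = 4/3 + 2*O*(-1 + O)/3 (A(O) = 4/3 + ((O + O)*(O - 1))/3 = 4/3 + ((2*O)*(-1 + O))/3 = 4/3 + (2*O*(-1 + O))/3 = 4/3 + 2*O*(-1 + O)/3)
V = 88/3 (V = -(-2)*(4/3 - ⅔*(-4) + (⅔)*(-4)²) = -(-2)*(4/3 + 8/3 + (⅔)*16) = -(-2)*(4/3 + 8/3 + 32/3) = -(-2)*44/3 = -2*(-44/3) = 88/3 ≈ 29.333)
(V*L(6, 4))*((-2 - 6)/(14 + p(1))) = ((88/3)*25)*((-2 - 6)/(14 + 6)) = 2200*(-8/20)/3 = 2200*(-8*1/20)/3 = (2200/3)*(-⅖) = -880/3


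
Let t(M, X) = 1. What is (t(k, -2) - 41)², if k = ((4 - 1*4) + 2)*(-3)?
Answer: 1600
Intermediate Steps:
k = -6 (k = ((4 - 4) + 2)*(-3) = (0 + 2)*(-3) = 2*(-3) = -6)
(t(k, -2) - 41)² = (1 - 41)² = (-40)² = 1600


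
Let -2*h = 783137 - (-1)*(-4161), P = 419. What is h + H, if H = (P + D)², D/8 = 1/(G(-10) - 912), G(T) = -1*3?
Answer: -179111166671/837225 ≈ -2.1393e+5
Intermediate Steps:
G(T) = -3
h = -389488 (h = -(783137 - (-1)*(-4161))/2 = -(783137 - 1*4161)/2 = -(783137 - 4161)/2 = -½*778976 = -389488)
D = -8/915 (D = 8/(-3 - 912) = 8/(-915) = 8*(-1/915) = -8/915 ≈ -0.0087432)
H = 146977924129/837225 (H = (419 - 8/915)² = (383377/915)² = 146977924129/837225 ≈ 1.7555e+5)
h + H = -389488 + 146977924129/837225 = -179111166671/837225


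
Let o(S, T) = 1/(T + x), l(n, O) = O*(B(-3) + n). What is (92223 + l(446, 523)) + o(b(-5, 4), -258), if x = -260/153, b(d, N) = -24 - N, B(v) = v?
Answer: 12870319255/39734 ≈ 3.2391e+5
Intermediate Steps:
x = -260/153 (x = -260*1/153 = -260/153 ≈ -1.6993)
l(n, O) = O*(-3 + n)
o(S, T) = 1/(-260/153 + T) (o(S, T) = 1/(T - 260/153) = 1/(-260/153 + T))
(92223 + l(446, 523)) + o(b(-5, 4), -258) = (92223 + 523*(-3 + 446)) + 153/(-260 + 153*(-258)) = (92223 + 523*443) + 153/(-260 - 39474) = (92223 + 231689) + 153/(-39734) = 323912 + 153*(-1/39734) = 323912 - 153/39734 = 12870319255/39734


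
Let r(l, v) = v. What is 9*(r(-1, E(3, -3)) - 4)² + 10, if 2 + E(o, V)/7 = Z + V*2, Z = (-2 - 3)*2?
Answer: 152110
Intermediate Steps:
Z = -10 (Z = -5*2 = -10)
E(o, V) = -84 + 14*V (E(o, V) = -14 + 7*(-10 + V*2) = -14 + 7*(-10 + 2*V) = -14 + (-70 + 14*V) = -84 + 14*V)
9*(r(-1, E(3, -3)) - 4)² + 10 = 9*((-84 + 14*(-3)) - 4)² + 10 = 9*((-84 - 42) - 4)² + 10 = 9*(-126 - 4)² + 10 = 9*(-130)² + 10 = 9*16900 + 10 = 152100 + 10 = 152110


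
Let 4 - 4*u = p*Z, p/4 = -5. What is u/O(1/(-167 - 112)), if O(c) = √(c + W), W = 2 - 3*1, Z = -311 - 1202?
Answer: 5673*I*√2170/35 ≈ 7550.5*I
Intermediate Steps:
p = -20 (p = 4*(-5) = -20)
Z = -1513
W = -1 (W = 2 - 3 = -1)
u = -7564 (u = 1 - (-5)*(-1513) = 1 - ¼*30260 = 1 - 7565 = -7564)
O(c) = √(-1 + c) (O(c) = √(c - 1) = √(-1 + c))
u/O(1/(-167 - 112)) = -7564/√(-1 + 1/(-167 - 112)) = -7564/√(-1 + 1/(-279)) = -7564/√(-1 - 1/279) = -7564*(-3*I*√2170/140) = -(-5673)*I*√2170/35 = 5673*I*√2170/35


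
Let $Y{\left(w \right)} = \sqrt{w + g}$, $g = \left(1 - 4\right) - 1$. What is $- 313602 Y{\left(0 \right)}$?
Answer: $- 627204 i \approx - 6.272 \cdot 10^{5} i$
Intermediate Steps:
$g = -4$ ($g = -3 - 1 = -4$)
$Y{\left(w \right)} = \sqrt{-4 + w}$ ($Y{\left(w \right)} = \sqrt{w - 4} = \sqrt{-4 + w}$)
$- 313602 Y{\left(0 \right)} = - 313602 \sqrt{-4 + 0} = - 313602 \sqrt{-4} = - 313602 \cdot 2 i = - 627204 i$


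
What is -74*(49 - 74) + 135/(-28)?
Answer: 51665/28 ≈ 1845.2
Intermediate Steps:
-74*(49 - 74) + 135/(-28) = -74*(-25) + 135*(-1/28) = 1850 - 135/28 = 51665/28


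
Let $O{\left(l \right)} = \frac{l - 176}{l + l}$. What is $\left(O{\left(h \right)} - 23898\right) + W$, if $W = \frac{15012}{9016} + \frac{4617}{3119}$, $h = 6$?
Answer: $- \frac{252128735237}{10545339} \approx -23909.0$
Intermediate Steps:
$W = \frac{22112325}{7030226}$ ($W = 15012 \cdot \frac{1}{9016} + 4617 \cdot \frac{1}{3119} = \frac{3753}{2254} + \frac{4617}{3119} = \frac{22112325}{7030226} \approx 3.1453$)
$O{\left(l \right)} = \frac{-176 + l}{2 l}$
$\left(O{\left(h \right)} - 23898\right) + W = \left(\frac{-176 + 6}{2 \cdot 6} - 23898\right) + \frac{22112325}{7030226} = \left(\frac{1}{2} \cdot \frac{1}{6} \left(-170\right) - 23898\right) + \frac{22112325}{7030226} = \left(- \frac{85}{6} - 23898\right) + \frac{22112325}{7030226} = - \frac{143473}{6} + \frac{22112325}{7030226} = - \frac{252128735237}{10545339}$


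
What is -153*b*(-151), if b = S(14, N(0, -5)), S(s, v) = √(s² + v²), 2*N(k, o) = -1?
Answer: 23103*√785/2 ≈ 3.2365e+5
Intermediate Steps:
N(k, o) = -½ (N(k, o) = (½)*(-1) = -½)
b = √785/2 (b = √(14² + (-½)²) = √(196 + ¼) = √(785/4) = √785/2 ≈ 14.009)
-153*b*(-151) = -153*√785/2*(-151) = 23103*√785/2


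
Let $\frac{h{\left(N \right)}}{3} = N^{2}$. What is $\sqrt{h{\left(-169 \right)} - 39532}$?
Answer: $\sqrt{46151} \approx 214.83$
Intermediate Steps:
$h{\left(N \right)} = 3 N^{2}$
$\sqrt{h{\left(-169 \right)} - 39532} = \sqrt{3 \left(-169\right)^{2} - 39532} = \sqrt{3 \cdot 28561 - 39532} = \sqrt{85683 - 39532} = \sqrt{46151}$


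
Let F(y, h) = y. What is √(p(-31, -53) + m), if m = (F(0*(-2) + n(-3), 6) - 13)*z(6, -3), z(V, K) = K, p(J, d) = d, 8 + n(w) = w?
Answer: √19 ≈ 4.3589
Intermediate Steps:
n(w) = -8 + w
m = 72 (m = ((0*(-2) + (-8 - 3)) - 13)*(-3) = ((0 - 11) - 13)*(-3) = (-11 - 13)*(-3) = -24*(-3) = 72)
√(p(-31, -53) + m) = √(-53 + 72) = √19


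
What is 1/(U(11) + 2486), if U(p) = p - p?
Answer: 1/2486 ≈ 0.00040225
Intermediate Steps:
U(p) = 0
1/(U(11) + 2486) = 1/(0 + 2486) = 1/2486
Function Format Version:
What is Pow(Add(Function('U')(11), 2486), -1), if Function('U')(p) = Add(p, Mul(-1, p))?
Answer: Rational(1, 2486) ≈ 0.00040225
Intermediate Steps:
Function('U')(p) = 0
Pow(Add(Function('U')(11), 2486), -1) = Pow(Add(0, 2486), -1) = Pow(2486, -1) = Rational(1, 2486)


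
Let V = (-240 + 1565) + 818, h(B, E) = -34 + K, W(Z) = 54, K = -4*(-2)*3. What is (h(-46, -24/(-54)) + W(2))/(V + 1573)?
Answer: 11/929 ≈ 0.011841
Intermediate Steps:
K = 24 (K = 8*3 = 24)
h(B, E) = -10 (h(B, E) = -34 + 24 = -10)
V = 2143 (V = 1325 + 818 = 2143)
(h(-46, -24/(-54)) + W(2))/(V + 1573) = (-10 + 54)/(2143 + 1573) = 44/3716 = 44*(1/3716) = 11/929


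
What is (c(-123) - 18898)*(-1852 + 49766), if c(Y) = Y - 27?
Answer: -912665872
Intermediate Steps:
c(Y) = -27 + Y
(c(-123) - 18898)*(-1852 + 49766) = ((-27 - 123) - 18898)*(-1852 + 49766) = (-150 - 18898)*47914 = -19048*47914 = -912665872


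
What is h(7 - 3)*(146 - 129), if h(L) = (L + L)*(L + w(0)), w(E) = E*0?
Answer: 544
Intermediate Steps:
w(E) = 0
h(L) = 2*L² (h(L) = (L + L)*(L + 0) = (2*L)*L = 2*L²)
h(7 - 3)*(146 - 129) = (2*(7 - 3)²)*(146 - 129) = (2*4²)*17 = (2*16)*17 = 32*17 = 544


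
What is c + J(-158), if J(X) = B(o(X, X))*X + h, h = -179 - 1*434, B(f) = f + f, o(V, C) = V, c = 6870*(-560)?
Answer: -3797885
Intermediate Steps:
c = -3847200
B(f) = 2*f
h = -613 (h = -179 - 434 = -613)
J(X) = -613 + 2*X² (J(X) = (2*X)*X - 613 = 2*X² - 613 = -613 + 2*X²)
c + J(-158) = -3847200 + (-613 + 2*(-158)²) = -3847200 + (-613 + 2*24964) = -3847200 + (-613 + 49928) = -3847200 + 49315 = -3797885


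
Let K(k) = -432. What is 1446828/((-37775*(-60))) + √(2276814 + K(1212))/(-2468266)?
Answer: 120569/188875 - √2276382/2468266 ≈ 0.63774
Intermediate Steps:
1446828/((-37775*(-60))) + √(2276814 + K(1212))/(-2468266) = 1446828/((-37775*(-60))) + √(2276814 - 432)/(-2468266) = 1446828/2266500 + √2276382*(-1/2468266) = 1446828*(1/2266500) - √2276382/2468266 = 120569/188875 - √2276382/2468266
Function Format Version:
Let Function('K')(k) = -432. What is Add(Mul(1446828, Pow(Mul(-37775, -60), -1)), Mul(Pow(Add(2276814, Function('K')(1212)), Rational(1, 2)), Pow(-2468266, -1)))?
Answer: Add(Rational(120569, 188875), Mul(Rational(-1, 2468266), Pow(2276382, Rational(1, 2)))) ≈ 0.63774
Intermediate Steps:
Add(Mul(1446828, Pow(Mul(-37775, -60), -1)), Mul(Pow(Add(2276814, Function('K')(1212)), Rational(1, 2)), Pow(-2468266, -1))) = Add(Mul(1446828, Pow(Mul(-37775, -60), -1)), Mul(Pow(Add(2276814, -432), Rational(1, 2)), Pow(-2468266, -1))) = Add(Mul(1446828, Pow(2266500, -1)), Mul(Pow(2276382, Rational(1, 2)), Rational(-1, 2468266))) = Add(Mul(1446828, Rational(1, 2266500)), Mul(Rational(-1, 2468266), Pow(2276382, Rational(1, 2)))) = Add(Rational(120569, 188875), Mul(Rational(-1, 2468266), Pow(2276382, Rational(1, 2))))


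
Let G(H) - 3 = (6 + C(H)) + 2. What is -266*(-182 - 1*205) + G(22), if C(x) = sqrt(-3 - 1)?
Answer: 102953 + 2*I ≈ 1.0295e+5 + 2.0*I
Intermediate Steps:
C(x) = 2*I (C(x) = sqrt(-4) = 2*I)
G(H) = 11 + 2*I (G(H) = 3 + ((6 + 2*I) + 2) = 3 + (8 + 2*I) = 11 + 2*I)
-266*(-182 - 1*205) + G(22) = -266*(-182 - 1*205) + (11 + 2*I) = -266*(-182 - 205) + (11 + 2*I) = -266*(-387) + (11 + 2*I) = 102942 + (11 + 2*I) = 102953 + 2*I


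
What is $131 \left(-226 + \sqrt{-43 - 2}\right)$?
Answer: $-29606 + 393 i \sqrt{5} \approx -29606.0 + 878.77 i$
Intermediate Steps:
$131 \left(-226 + \sqrt{-43 - 2}\right) = 131 \left(-226 + \sqrt{-45}\right) = 131 \left(-226 + 3 i \sqrt{5}\right) = -29606 + 393 i \sqrt{5}$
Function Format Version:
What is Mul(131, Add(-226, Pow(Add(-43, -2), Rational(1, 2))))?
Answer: Add(-29606, Mul(393, I, Pow(5, Rational(1, 2)))) ≈ Add(-29606., Mul(878.77, I))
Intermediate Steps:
Mul(131, Add(-226, Pow(Add(-43, -2), Rational(1, 2)))) = Mul(131, Add(-226, Pow(-45, Rational(1, 2)))) = Mul(131, Add(-226, Mul(3, I, Pow(5, Rational(1, 2))))) = Add(-29606, Mul(393, I, Pow(5, Rational(1, 2))))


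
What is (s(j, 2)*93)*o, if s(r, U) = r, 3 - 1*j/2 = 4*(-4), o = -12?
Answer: -42408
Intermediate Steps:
j = 38 (j = 6 - 8*(-4) = 6 - 2*(-16) = 6 + 32 = 38)
(s(j, 2)*93)*o = (38*93)*(-12) = 3534*(-12) = -42408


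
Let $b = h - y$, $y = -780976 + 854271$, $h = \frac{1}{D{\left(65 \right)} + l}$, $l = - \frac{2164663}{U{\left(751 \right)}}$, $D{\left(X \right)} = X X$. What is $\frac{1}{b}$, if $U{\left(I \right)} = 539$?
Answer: $- \frac{112612}{8253896001} \approx -1.3643 \cdot 10^{-5}$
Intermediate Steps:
$D{\left(X \right)} = X^{2}$
$l = - \frac{2164663}{539} \approx -4016.1$
$h = \frac{539}{112612}$ ($h = \frac{1}{65^{2} - \frac{2164663}{539}} = \frac{1}{4225 - \frac{2164663}{539}} = \frac{1}{\frac{112612}{539}} = \frac{539}{112612} \approx 0.0047863$)
$y = 73295$
$b = - \frac{8253896001}{112612}$ ($b = \frac{539}{112612} - 73295 = - \frac{8253896001}{112612} \approx -73295.0$)
$\frac{1}{b} = \frac{1}{- \frac{8253896001}{112612}} = - \frac{112612}{8253896001}$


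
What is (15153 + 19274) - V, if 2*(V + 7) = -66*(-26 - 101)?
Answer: 30243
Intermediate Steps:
V = 4184 (V = -7 + (-66*(-26 - 101))/2 = -7 + (-66*(-127))/2 = -7 + (1/2)*8382 = -7 + 4191 = 4184)
(15153 + 19274) - V = (15153 + 19274) - 1*4184 = 34427 - 4184 = 30243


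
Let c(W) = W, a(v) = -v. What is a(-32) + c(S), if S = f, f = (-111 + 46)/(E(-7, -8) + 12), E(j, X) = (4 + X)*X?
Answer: 1343/44 ≈ 30.523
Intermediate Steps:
E(j, X) = X*(4 + X)
f = -65/44 (f = (-111 + 46)/(-8*(4 - 8) + 12) = -65/(-8*(-4) + 12) = -65/(32 + 12) = -65/44 ≈ -1.4773)
S = -65/44 ≈ -1.4773
a(-32) + c(S) = -1*(-32) - 65/44 = 32 - 65/44 = 1343/44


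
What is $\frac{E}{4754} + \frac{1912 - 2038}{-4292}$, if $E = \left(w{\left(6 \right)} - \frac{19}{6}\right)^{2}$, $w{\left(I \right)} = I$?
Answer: $\frac{5701133}{183637512} \approx 0.031046$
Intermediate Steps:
$E = \frac{289}{36}$ ($E = \left(6 - \frac{19}{6}\right)^{2} = \left(\frac{17}{6}\right)^{2} = \frac{289}{36} \approx 8.0278$)
$\frac{E}{4754} + \frac{1912 - 2038}{-4292} = \frac{289}{36 \cdot 4754} + \frac{1912 - 2038}{-4292} = \frac{289}{36} \cdot \frac{1}{4754} - - \frac{63}{2146} = \frac{289}{171144} + \frac{63}{2146} = \frac{5701133}{183637512}$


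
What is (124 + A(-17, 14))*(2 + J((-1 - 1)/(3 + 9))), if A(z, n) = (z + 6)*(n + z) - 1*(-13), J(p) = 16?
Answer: 3060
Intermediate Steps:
A(z, n) = 13 + (6 + z)*(n + z) (A(z, n) = (6 + z)*(n + z) + 13 = 13 + (6 + z)*(n + z))
(124 + A(-17, 14))*(2 + J((-1 - 1)/(3 + 9))) = (124 + (13 + (-17)² + 6*14 + 6*(-17) + 14*(-17)))*(2 + 16) = (124 + (13 + 289 + 84 - 102 - 238))*18 = (124 + 46)*18 = 170*18 = 3060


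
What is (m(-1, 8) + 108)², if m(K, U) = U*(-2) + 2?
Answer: 8836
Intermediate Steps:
m(K, U) = 2 - 2*U (m(K, U) = -2*U + 2 = 2 - 2*U)
(m(-1, 8) + 108)² = ((2 - 2*8) + 108)² = ((2 - 16) + 108)² = (-14 + 108)² = 94² = 8836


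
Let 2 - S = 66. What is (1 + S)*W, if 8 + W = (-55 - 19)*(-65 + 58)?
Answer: -32130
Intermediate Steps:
S = -64 (S = 2 - 1*66 = 2 - 66 = -64)
W = 510 (W = -8 + (-55 - 19)*(-65 + 58) = -8 - 74*(-7) = -8 + 518 = 510)
(1 + S)*W = (1 - 64)*510 = -63*510 = -32130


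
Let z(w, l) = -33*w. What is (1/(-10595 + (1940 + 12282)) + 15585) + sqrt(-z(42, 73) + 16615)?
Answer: 56526796/3627 + sqrt(18001) ≈ 15719.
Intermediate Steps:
(1/(-10595 + (1940 + 12282)) + 15585) + sqrt(-z(42, 73) + 16615) = (1/(-10595 + (1940 + 12282)) + 15585) + sqrt(-(-33)*42 + 16615) = (1/(-10595 + 14222) + 15585) + sqrt(-1*(-1386) + 16615) = (1/3627 + 15585) + sqrt(1386 + 16615) = (1/3627 + 15585) + sqrt(18001) = 56526796/3627 + sqrt(18001)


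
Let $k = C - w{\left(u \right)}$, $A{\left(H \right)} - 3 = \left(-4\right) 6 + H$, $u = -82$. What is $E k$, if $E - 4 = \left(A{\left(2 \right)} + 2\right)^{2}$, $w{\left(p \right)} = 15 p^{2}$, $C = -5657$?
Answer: $-31209481$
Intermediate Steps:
$A{\left(H \right)} = -21 + H$ ($A{\left(H \right)} = 3 + \left(\left(-4\right) 6 + H\right) = 3 + \left(-24 + H\right) = -21 + H$)
$k = -106517$ ($k = -5657 - 15 \left(-82\right)^{2} = -5657 - 15 \cdot 6724 = -5657 - 100860 = -106517$)
$E = 293$ ($E = 4 + \left(\left(-21 + 2\right) + 2\right)^{2} = 4 + \left(-19 + 2\right)^{2} = 4 + \left(-17\right)^{2} = 4 + 289 = 293$)
$E k = 293 \left(-106517\right) = -31209481$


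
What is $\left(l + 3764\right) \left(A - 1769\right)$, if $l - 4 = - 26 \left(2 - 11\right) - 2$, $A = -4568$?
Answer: $-25348000$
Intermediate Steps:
$l = 236$ ($l = 4 - \left(2 + 26 \left(2 - 11\right)\right) = 4 - -232 = 4 + \left(234 - 2\right) = 4 + 232 = 236$)
$\left(l + 3764\right) \left(A - 1769\right) = \left(236 + 3764\right) \left(-4568 - 1769\right) = 4000 \left(-6337\right) = -25348000$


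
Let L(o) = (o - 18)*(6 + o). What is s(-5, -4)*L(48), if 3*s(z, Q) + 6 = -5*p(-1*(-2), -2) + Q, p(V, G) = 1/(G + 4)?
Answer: -6750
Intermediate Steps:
p(V, G) = 1/(4 + G)
L(o) = (-18 + o)*(6 + o)
s(z, Q) = -17/6 + Q/3 (s(z, Q) = -2 + (-5/(4 - 2) + Q)/3 = -2 + (-5/2 + Q)/3 = -2 + (-⅚ + Q/3) = -17/6 + Q/3)
s(-5, -4)*L(48) = (-17/6 + (⅓)*(-4))*(-108 + 48² - 12*48) = (-17/6 - 4/3)*(-108 + 2304 - 576) = -25/6*1620 = -6750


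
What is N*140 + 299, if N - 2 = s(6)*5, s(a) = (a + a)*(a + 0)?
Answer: 50979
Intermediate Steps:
s(a) = 2*a**2 (s(a) = (2*a)*a = 2*a**2)
N = 362 (N = 2 + (2*6**2)*5 = 2 + (2*36)*5 = 2 + 72*5 = 2 + 360 = 362)
N*140 + 299 = 362*140 + 299 = 50680 + 299 = 50979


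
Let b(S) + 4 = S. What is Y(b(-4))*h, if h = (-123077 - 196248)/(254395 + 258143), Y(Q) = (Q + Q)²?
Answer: -40873600/256269 ≈ -159.49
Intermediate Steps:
b(S) = -4 + S
Y(Q) = 4*Q² (Y(Q) = (2*Q)² = 4*Q²)
h = -319325/512538 ≈ -0.62303
Y(b(-4))*h = (4*(-4 - 4)²)*(-319325/512538) = (4*(-8)²)*(-319325/512538) = (4*64)*(-319325/512538) = 256*(-319325/512538) = -40873600/256269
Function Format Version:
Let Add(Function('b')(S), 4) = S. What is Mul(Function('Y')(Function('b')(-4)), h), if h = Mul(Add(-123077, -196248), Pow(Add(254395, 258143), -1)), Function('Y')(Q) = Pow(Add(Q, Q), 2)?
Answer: Rational(-40873600, 256269) ≈ -159.49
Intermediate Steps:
Function('b')(S) = Add(-4, S)
Function('Y')(Q) = Mul(4, Pow(Q, 2)) (Function('Y')(Q) = Pow(Mul(2, Q), 2) = Mul(4, Pow(Q, 2)))
h = Rational(-319325, 512538) (h = Mul(-319325, Pow(512538, -1)) = Mul(-319325, Rational(1, 512538)) = Rational(-319325, 512538) ≈ -0.62303)
Mul(Function('Y')(Function('b')(-4)), h) = Mul(Mul(4, Pow(Add(-4, -4), 2)), Rational(-319325, 512538)) = Mul(Mul(4, Pow(-8, 2)), Rational(-319325, 512538)) = Mul(Mul(4, 64), Rational(-319325, 512538)) = Mul(256, Rational(-319325, 512538)) = Rational(-40873600, 256269)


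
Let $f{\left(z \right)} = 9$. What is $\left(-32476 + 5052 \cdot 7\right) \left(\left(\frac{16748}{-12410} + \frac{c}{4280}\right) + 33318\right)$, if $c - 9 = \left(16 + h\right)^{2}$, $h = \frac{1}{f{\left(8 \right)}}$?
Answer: $\frac{1034903646463858}{10755747} \approx 9.6219 \cdot 10^{7}$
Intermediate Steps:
$h = \frac{1}{9} \approx 0.11111$
$c = \frac{21754}{81}$ ($c = 9 + \left(16 + \frac{1}{9}\right)^{2} = 9 + \left(\frac{145}{9}\right)^{2} = 9 + \frac{21025}{81} = \frac{21754}{81} \approx 268.57$)
$\left(-32476 + 5052 \cdot 7\right) \left(\left(\frac{16748}{-12410} + \frac{c}{4280}\right) + 33318\right) = \left(-32476 + 5052 \cdot 7\right) \left(\left(\frac{16748}{-12410} + \frac{21754}{81 \cdot 4280}\right) + 33318\right) = \left(-32476 + 35364\right) \left(\left(16748 \left(- \frac{1}{12410}\right) + \frac{21754}{81} \cdot \frac{1}{4280}\right) + 33318\right) = 2888 \left(\left(- \frac{8374}{6205} + \frac{10877}{173340}\right) + 33318\right) = 2888 \left(- \frac{55362295}{43022988} + 33318\right) = 2888 \cdot \frac{1433384551889}{43022988} = \frac{1034903646463858}{10755747}$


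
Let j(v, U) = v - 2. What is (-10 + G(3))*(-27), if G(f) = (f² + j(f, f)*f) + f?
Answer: -135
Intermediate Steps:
j(v, U) = -2 + v
G(f) = f + f² + f*(-2 + f) (G(f) = (f² + (-2 + f)*f) + f = (f² + f*(-2 + f)) + f = f + f² + f*(-2 + f))
(-10 + G(3))*(-27) = (-10 + 3*(-1 + 2*3))*(-27) = (-10 + 3*(-1 + 6))*(-27) = (-10 + 3*5)*(-27) = (-10 + 15)*(-27) = 5*(-27) = -135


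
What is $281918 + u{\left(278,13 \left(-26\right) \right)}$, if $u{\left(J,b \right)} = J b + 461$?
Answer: $188415$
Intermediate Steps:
$u{\left(J,b \right)} = 461 + J b$
$281918 + u{\left(278,13 \left(-26\right) \right)} = 281918 + \left(461 + 278 \cdot 13 \left(-26\right)\right) = 281918 + \left(461 + 278 \left(-338\right)\right) = 281918 + \left(461 - 93964\right) = 281918 - 93503 = 188415$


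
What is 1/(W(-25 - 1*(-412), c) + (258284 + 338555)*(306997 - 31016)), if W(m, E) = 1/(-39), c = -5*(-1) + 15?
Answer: 39/6423932738300 ≈ 6.0710e-12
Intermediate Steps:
c = 20 (c = 5 + 15 = 20)
W(m, E) = -1/39
1/(W(-25 - 1*(-412), c) + (258284 + 338555)*(306997 - 31016)) = 1/(-1/39 + (258284 + 338555)*(306997 - 31016)) = 1/(-1/39 + 596839*275981) = 1/(-1/39 + 164716224059) = 1/(6423932738300/39) = 39/6423932738300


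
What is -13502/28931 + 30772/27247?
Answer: 522375738/788282957 ≈ 0.66268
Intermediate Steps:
-13502/28931 + 30772/27247 = 522375738/788282957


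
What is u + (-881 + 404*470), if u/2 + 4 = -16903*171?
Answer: -5591835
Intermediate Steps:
u = -5780834 (u = -8 + 2*(-16903*171) = -8 + 2*(-2890413) = -8 - 5780826 = -5780834)
u + (-881 + 404*470) = -5780834 + (-881 + 404*470) = -5780834 + (-881 + 189880) = -5780834 + 188999 = -5591835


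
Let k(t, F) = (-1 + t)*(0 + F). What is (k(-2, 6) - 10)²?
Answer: 784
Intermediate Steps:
k(t, F) = F*(-1 + t) (k(t, F) = (-1 + t)*F = F*(-1 + t))
(k(-2, 6) - 10)² = (6*(-1 - 2) - 10)² = (6*(-3) - 10)² = (-18 - 10)² = (-28)² = 784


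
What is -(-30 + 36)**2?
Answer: -36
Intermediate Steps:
-(-30 + 36)**2 = -1*6**2 = -1*36 = -36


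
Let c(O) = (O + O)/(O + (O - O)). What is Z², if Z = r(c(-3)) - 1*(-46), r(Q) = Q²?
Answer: 2500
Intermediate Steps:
c(O) = 2 (c(O) = (2*O)/(O + 0) = (2*O)/O = 2)
Z = 50 (Z = 2² - 1*(-46) = 4 + 46 = 50)
Z² = 50² = 2500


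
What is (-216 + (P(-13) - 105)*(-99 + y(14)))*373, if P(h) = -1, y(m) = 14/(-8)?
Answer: 7805771/2 ≈ 3.9029e+6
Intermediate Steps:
y(m) = -7/4 (y(m) = 14*(-⅛) = -7/4)
(-216 + (P(-13) - 105)*(-99 + y(14)))*373 = (-216 + (-1 - 105)*(-99 - 7/4))*373 = (-216 - 106*(-403/4))*373 = (-216 + 21359/2)*373 = (20927/2)*373 = 7805771/2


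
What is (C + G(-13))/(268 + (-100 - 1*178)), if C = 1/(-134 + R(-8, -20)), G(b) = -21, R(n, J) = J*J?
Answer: 1117/532 ≈ 2.0996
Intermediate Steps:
R(n, J) = J²
C = 1/266 (C = 1/(-134 + (-20)²) = 1/(-134 + 400) = 1/266 ≈ 0.0037594)
(C + G(-13))/(268 + (-100 - 1*178)) = (1/266 - 21)/(268 + (-100 - 1*178)) = -5585/(266*(268 + (-100 - 178))) = -5585/(266*(268 - 278)) = -5585/266/(-10) = -5585/266*(-⅒) = 1117/532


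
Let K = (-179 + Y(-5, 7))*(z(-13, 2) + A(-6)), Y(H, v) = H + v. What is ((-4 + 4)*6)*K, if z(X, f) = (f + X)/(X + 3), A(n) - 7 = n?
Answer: 0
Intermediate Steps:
A(n) = 7 + n
z(X, f) = (X + f)/(3 + X)
K = -3717/10 (K = (-179 + (-5 + 7))*((-13 + 2)/(3 - 13) + (7 - 6)) = (-179 + 2)*(-11/(-10) + 1) = -177*(-⅒*(-11) + 1) = -177*(11/10 + 1) = -177*21/10 = -3717/10 ≈ -371.70)
((-4 + 4)*6)*K = ((-4 + 4)*6)*(-3717/10) = (0*6)*(-3717/10) = 0*(-3717/10) = 0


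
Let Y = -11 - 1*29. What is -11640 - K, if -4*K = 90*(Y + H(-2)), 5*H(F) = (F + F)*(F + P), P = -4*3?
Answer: -12288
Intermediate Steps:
P = -12
Y = -40 (Y = -11 - 29 = -40)
H(F) = 2*F*(-12 + F)/5 (H(F) = ((F + F)*(F - 12))/5 = ((2*F)*(-12 + F))/5 = (2*F*(-12 + F))/5 = 2*F*(-12 + F)/5)
K = 648 (K = -45*(-40 + (2/5)*(-2)*(-12 - 2))/2 = -45*(-40 + (2/5)*(-2)*(-14))/2 = -45*(-40 + 56/5)/2 = -45*(-144)/(2*5) = -1/4*(-2592) = 648)
-11640 - K = -11640 - 1*648 = -11640 - 648 = -12288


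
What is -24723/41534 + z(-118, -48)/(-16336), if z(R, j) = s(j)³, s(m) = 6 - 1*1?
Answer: -204533339/339249712 ≈ -0.60290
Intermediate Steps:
s(m) = 5 (s(m) = 6 - 1 = 5)
z(R, j) = 125 (z(R, j) = 5³ = 125)
-24723/41534 + z(-118, -48)/(-16336) = -24723/41534 + 125/(-16336) = -24723*1/41534 + 125*(-1/16336) = -24723/41534 - 125/16336 = -204533339/339249712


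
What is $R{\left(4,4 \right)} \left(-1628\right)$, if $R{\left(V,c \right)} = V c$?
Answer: $-26048$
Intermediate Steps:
$R{\left(4,4 \right)} \left(-1628\right) = 4 \cdot 4 \left(-1628\right) = 16 \left(-1628\right) = -26048$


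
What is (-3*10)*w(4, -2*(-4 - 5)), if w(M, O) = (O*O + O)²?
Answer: -3508920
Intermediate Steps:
w(M, O) = (O + O²)² (w(M, O) = (O² + O)² = (O + O²)²)
(-3*10)*w(4, -2*(-4 - 5)) = (-3*10)*((-2*(-4 - 5))²*(1 - 2*(-4 - 5))²) = -30*(-2*(-9))²*(1 - 2*(-9))² = -30*18²*(1 + 18)² = -9720*19² = -9720*361 = -30*116964 = -3508920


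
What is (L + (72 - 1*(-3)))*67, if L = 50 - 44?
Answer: 5427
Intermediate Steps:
L = 6
(L + (72 - 1*(-3)))*67 = (6 + (72 - 1*(-3)))*67 = (6 + (72 + 3))*67 = (6 + 75)*67 = 81*67 = 5427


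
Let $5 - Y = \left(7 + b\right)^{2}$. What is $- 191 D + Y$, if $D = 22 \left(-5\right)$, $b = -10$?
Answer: $21006$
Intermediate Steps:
$D = -110$
$Y = -4$ ($Y = 5 - \left(7 - 10\right)^{2} = 5 - \left(-3\right)^{2} = 5 - 9 = -4$)
$- 191 D + Y = \left(-191\right) \left(-110\right) - 4 = 21010 - 4 = 21006$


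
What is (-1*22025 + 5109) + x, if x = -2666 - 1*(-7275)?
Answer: -12307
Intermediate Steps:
x = 4609 (x = -2666 + 7275 = 4609)
(-1*22025 + 5109) + x = (-1*22025 + 5109) + 4609 = (-22025 + 5109) + 4609 = -16916 + 4609 = -12307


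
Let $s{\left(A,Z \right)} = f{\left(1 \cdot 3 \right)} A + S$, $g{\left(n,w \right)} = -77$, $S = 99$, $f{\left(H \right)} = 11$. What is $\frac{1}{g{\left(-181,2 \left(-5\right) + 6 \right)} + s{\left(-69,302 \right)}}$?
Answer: $- \frac{1}{737} \approx -0.0013569$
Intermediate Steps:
$s{\left(A,Z \right)} = 99 + 11 A$ ($s{\left(A,Z \right)} = 11 A + 99 = 99 + 11 A$)
$\frac{1}{g{\left(-181,2 \left(-5\right) + 6 \right)} + s{\left(-69,302 \right)}} = \frac{1}{-77 + \left(99 + 11 \left(-69\right)\right)} = \frac{1}{-77 + \left(99 - 759\right)} = \frac{1}{-77 - 660} = \frac{1}{-737} = - \frac{1}{737}$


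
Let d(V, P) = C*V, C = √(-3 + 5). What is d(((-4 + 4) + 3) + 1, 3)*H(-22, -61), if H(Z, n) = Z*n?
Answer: 5368*√2 ≈ 7591.5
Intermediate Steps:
C = √2 ≈ 1.4142
d(V, P) = V*√2 (d(V, P) = √2*V = V*√2)
d(((-4 + 4) + 3) + 1, 3)*H(-22, -61) = ((((-4 + 4) + 3) + 1)*√2)*(-22*(-61)) = (((0 + 3) + 1)*√2)*1342 = ((3 + 1)*√2)*1342 = (4*√2)*1342 = 5368*√2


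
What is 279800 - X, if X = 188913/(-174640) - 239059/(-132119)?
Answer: 6455881962100887/23073262160 ≈ 2.7980e+5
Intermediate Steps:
X = 16790267113/23073262160 (X = 188913*(-1/174640) - 239059*(-1/132119) = -188913/174640 + 239059/132119 = 16790267113/23073262160 ≈ 0.72769)
279800 - X = 279800 - 1*16790267113/23073262160 = 279800 - 16790267113/23073262160 = 6455881962100887/23073262160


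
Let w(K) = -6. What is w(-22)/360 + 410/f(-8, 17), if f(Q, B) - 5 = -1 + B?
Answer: 2731/140 ≈ 19.507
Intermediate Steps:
f(Q, B) = 4 + B (f(Q, B) = 5 + (-1 + B) = 4 + B)
w(-22)/360 + 410/f(-8, 17) = -6/360 + 410/(4 + 17) = -6*1/360 + 410/21 = -1/60 + 410*(1/21) = -1/60 + 410/21 = 2731/140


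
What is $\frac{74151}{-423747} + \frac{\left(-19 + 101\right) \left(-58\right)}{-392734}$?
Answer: $- \frac{1505904339}{9245547461} \approx -0.16288$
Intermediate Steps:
$\frac{74151}{-423747} + \frac{\left(-19 + 101\right) \left(-58\right)}{-392734} = 74151 \left(- \frac{1}{423747}\right) + 82 \left(-58\right) \left(- \frac{1}{392734}\right) = - \frac{8239}{47083} - - \frac{2378}{196367} = - \frac{8239}{47083} + \frac{2378}{196367} = - \frac{1505904339}{9245547461}$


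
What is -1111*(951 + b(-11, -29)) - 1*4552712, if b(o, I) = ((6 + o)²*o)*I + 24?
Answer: -14496162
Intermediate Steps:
b(o, I) = 24 + I*o*(6 + o)² (b(o, I) = (o*(6 + o)²)*I + 24 = I*o*(6 + o)² + 24 = 24 + I*o*(6 + o)²)
-1111*(951 + b(-11, -29)) - 1*4552712 = -1111*(951 + (24 - 29*(-11)*(6 - 11)²)) - 1*4552712 = -1111*(951 + (24 - 29*(-11)*(-5)²)) - 4552712 = -1111*(951 + (24 - 29*(-11)*25)) - 4552712 = -1111*(951 + (24 + 7975)) - 4552712 = -1111*(951 + 7999) - 4552712 = -1111*8950 - 4552712 = -9943450 - 4552712 = -14496162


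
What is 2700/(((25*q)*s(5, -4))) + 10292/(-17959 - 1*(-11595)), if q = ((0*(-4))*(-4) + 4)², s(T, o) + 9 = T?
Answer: -84125/25456 ≈ -3.3047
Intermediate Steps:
s(T, o) = -9 + T
q = 16 (q = (0*(-4) + 4)² = (0 + 4)² = 4² = 16)
2700/(((25*q)*s(5, -4))) + 10292/(-17959 - 1*(-11595)) = 2700/(((25*16)*(-9 + 5))) + 10292/(-17959 - 1*(-11595)) = 2700/((400*(-4))) + 10292/(-17959 + 11595) = 2700/(-1600) + 10292/(-6364) = 2700*(-1/1600) + 10292*(-1/6364) = -27/16 - 2573/1591 = -84125/25456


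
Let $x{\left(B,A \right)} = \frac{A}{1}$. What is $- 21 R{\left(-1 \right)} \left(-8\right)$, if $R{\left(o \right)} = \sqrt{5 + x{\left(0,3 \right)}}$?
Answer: $336 \sqrt{2} \approx 475.18$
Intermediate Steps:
$x{\left(B,A \right)} = A$ ($x{\left(B,A \right)} = A 1 = A$)
$R{\left(o \right)} = 2 \sqrt{2}$ ($R{\left(o \right)} = \sqrt{5 + 3} = \sqrt{8} = 2 \sqrt{2}$)
$- 21 R{\left(-1 \right)} \left(-8\right) = - 21 \cdot 2 \sqrt{2} \left(-8\right) = - 42 \sqrt{2} \left(-8\right) = 336 \sqrt{2}$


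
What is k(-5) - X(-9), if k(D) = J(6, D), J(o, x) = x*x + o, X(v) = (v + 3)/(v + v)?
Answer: 92/3 ≈ 30.667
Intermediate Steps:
X(v) = (3 + v)/(2*v) (X(v) = (3 + v)/((2*v)) = (3 + v)*(1/(2*v)) = (3 + v)/(2*v))
J(o, x) = o + x² (J(o, x) = x² + o = o + x²)
k(D) = 6 + D²
k(-5) - X(-9) = (6 + (-5)²) - (3 - 9)/(2*(-9)) = (6 + 25) - (-1)*(-6)/(2*9) = 31 - 1*⅓ = 31 - ⅓ = 92/3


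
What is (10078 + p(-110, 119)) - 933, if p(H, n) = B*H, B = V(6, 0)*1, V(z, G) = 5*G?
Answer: 9145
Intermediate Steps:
B = 0 (B = (5*0)*1 = 0*1 = 0)
p(H, n) = 0 (p(H, n) = 0*H = 0)
(10078 + p(-110, 119)) - 933 = (10078 + 0) - 933 = 10078 - 933 = 9145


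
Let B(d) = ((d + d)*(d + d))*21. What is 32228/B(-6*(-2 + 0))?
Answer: 1151/432 ≈ 2.6644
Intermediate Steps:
B(d) = 84*d² (B(d) = ((2*d)*(2*d))*21 = (4*d²)*21 = 84*d²)
32228/B(-6*(-2 + 0)) = 32228/((84*(-6*(-2 + 0))²)) = 32228/((84*(-6*(-2))²)) = 32228/((84*12²)) = 32228/((84*144)) = 32228/12096 = 32228*(1/12096) = 1151/432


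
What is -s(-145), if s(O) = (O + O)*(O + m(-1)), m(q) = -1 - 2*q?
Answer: -41760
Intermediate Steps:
s(O) = 2*O*(1 + O) (s(O) = (O + O)*(O + (-1 - 2*(-1))) = (2*O)*(O + (-1 + 2)) = (2*O)*(O + 1) = (2*O)*(1 + O) = 2*O*(1 + O))
-s(-145) = -2*(-145)*(1 - 145) = -2*(-145)*(-144) = -1*41760 = -41760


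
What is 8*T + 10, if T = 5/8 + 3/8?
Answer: 18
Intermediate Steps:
T = 1 (T = 5*(⅛) + 3*(⅛) = 5/8 + 3/8 = 1)
8*T + 10 = 8*1 + 10 = 8 + 10 = 18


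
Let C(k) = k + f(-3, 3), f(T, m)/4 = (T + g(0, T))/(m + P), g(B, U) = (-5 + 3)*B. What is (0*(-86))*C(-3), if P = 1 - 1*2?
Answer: 0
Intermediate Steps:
g(B, U) = -2*B
P = -1 (P = 1 - 2 = -1)
f(T, m) = 4*T/(-1 + m) (f(T, m) = 4*((T - 2*0)/(m - 1)) = 4*((T + 0)/(-1 + m)) = 4*(T/(-1 + m)) = 4*T/(-1 + m))
C(k) = -6 + k (C(k) = k + 4*(-3)/(-1 + 3) = k + 4*(-3)/2 = k + 4*(-3)*(½) = k - 6 = -6 + k)
(0*(-86))*C(-3) = (0*(-86))*(-6 - 3) = 0*(-9) = 0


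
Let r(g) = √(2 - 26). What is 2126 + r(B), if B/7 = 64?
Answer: 2126 + 2*I*√6 ≈ 2126.0 + 4.899*I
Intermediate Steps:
B = 448 (B = 7*64 = 448)
r(g) = 2*I*√6 (r(g) = √(-24) = 2*I*√6)
2126 + r(B) = 2126 + 2*I*√6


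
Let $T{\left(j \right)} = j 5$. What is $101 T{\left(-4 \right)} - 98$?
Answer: $-2118$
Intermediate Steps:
$T{\left(j \right)} = 5 j$
$101 T{\left(-4 \right)} - 98 = 101 \cdot 5 \left(-4\right) - 98 = 101 \left(-20\right) - 98 = -2020 - 98 = -2118$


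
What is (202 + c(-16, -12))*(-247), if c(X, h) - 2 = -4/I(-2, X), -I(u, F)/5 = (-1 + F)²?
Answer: -72811648/1445 ≈ -50389.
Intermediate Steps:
I(u, F) = -5*(-1 + F)²
c(X, h) = 2 + 4/(5*(-1 + X)²) (c(X, h) = 2 - 4*(-1/(5*(-1 + X)²)) = 2 - (-4)/(5*(-1 + X)²) = 2 + 4/(5*(-1 + X)²))
(202 + c(-16, -12))*(-247) = (202 + (2 + 4/(5*(-1 - 16)²)))*(-247) = (202 + (2 + (⅘)/(-17)²))*(-247) = (202 + (2 + (⅘)*(1/289)))*(-247) = (202 + (2 + 4/1445))*(-247) = (202 + 2894/1445)*(-247) = (294784/1445)*(-247) = -72811648/1445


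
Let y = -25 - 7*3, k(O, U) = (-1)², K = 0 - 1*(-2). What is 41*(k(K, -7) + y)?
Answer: -1845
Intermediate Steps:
K = 2 (K = 0 + 2 = 2)
k(O, U) = 1
y = -46 (y = -25 - 1*21 = -25 - 21 = -46)
41*(k(K, -7) + y) = 41*(1 - 46) = 41*(-45) = -1845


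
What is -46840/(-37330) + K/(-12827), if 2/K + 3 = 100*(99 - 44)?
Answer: 330268921530/263213900927 ≈ 1.2548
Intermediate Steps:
K = 2/5497 (K = 2/(-3 + 100*(99 - 44)) = 2/(-3 + 100*55) = 2/(-3 + 5500) = 2/5497 ≈ 0.00036383)
-46840/(-37330) + K/(-12827) = -46840/(-37330) + (2/5497)/(-12827) = -46840*(-1/37330) + (2/5497)*(-1/12827) = 4684/3733 - 2/70510019 = 330268921530/263213900927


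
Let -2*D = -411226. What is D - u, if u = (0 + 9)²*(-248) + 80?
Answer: 225621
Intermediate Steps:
D = 205613 (D = -½*(-411226) = 205613)
u = -20008 (u = 9²*(-248) + 80 = 81*(-248) + 80 = -20088 + 80 = -20008)
D - u = 205613 - 1*(-20008) = 205613 + 20008 = 225621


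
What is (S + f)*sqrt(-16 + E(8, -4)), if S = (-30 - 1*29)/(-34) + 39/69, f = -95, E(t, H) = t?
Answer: -72491*I*sqrt(2)/391 ≈ -262.19*I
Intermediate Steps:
S = 1799/782 (S = (-30 - 29)*(-1/34) + 39*(1/69) = -59*(-1/34) + 13/23 = 59/34 + 13/23 = 1799/782 ≈ 2.3005)
(S + f)*sqrt(-16 + E(8, -4)) = (1799/782 - 95)*sqrt(-16 + 8) = -72491*I*sqrt(2)/391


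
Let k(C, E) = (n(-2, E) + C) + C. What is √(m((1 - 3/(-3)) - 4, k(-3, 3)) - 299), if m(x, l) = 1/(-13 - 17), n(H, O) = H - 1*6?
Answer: I*√269130/30 ≈ 17.293*I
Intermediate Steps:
n(H, O) = -6 + H (n(H, O) = H - 6 = -6 + H)
k(C, E) = -8 + 2*C (k(C, E) = ((-6 - 2) + C) + C = (-8 + C) + C = -8 + 2*C)
m(x, l) = -1/30 (m(x, l) = 1/(-30) = -1/30)
√(m((1 - 3/(-3)) - 4, k(-3, 3)) - 299) = √(-1/30 - 299) = √(-8971/30) = I*√269130/30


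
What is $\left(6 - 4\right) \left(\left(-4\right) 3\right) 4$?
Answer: $-96$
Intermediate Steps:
$\left(6 - 4\right) \left(\left(-4\right) 3\right) 4 = 2 \left(-12\right) 4 = \left(-24\right) 4 = -96$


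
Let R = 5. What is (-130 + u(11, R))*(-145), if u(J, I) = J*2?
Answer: 15660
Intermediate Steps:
u(J, I) = 2*J
(-130 + u(11, R))*(-145) = (-130 + 2*11)*(-145) = (-130 + 22)*(-145) = -108*(-145) = 15660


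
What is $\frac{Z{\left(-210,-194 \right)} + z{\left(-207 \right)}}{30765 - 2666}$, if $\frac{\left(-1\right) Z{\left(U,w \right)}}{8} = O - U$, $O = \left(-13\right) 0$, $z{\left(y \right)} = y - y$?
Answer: $- \frac{1680}{28099} \approx -0.059789$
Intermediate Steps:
$z{\left(y \right)} = 0$
$O = 0$
$Z{\left(U,w \right)} = 8 U$ ($Z{\left(U,w \right)} = - 8 \left(0 - U\right) = - 8 \left(- U\right) = 8 U$)
$\frac{Z{\left(-210,-194 \right)} + z{\left(-207 \right)}}{30765 - 2666} = \frac{8 \left(-210\right) + 0}{30765 - 2666} = \frac{-1680 + 0}{28099} = \left(-1680\right) \frac{1}{28099} = - \frac{1680}{28099}$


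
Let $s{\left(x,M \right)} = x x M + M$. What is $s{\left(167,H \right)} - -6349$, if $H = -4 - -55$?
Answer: $1428739$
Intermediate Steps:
$H = 51$ ($H = -4 + 55 = 51$)
$s{\left(x,M \right)} = M + M x^{2}$ ($s{\left(x,M \right)} = x^{2} M + M = M x^{2} + M = M + M x^{2}$)
$s{\left(167,H \right)} - -6349 = 51 \left(1 + 167^{2}\right) - -6349 = 51 \left(1 + 27889\right) + 6349 = 51 \cdot 27890 + 6349 = 1422390 + 6349 = 1428739$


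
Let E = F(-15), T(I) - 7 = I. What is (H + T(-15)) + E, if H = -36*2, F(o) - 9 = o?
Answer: -86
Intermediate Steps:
F(o) = 9 + o
T(I) = 7 + I
E = -6 (E = 9 - 15 = -6)
H = -72
(H + T(-15)) + E = (-72 + (7 - 15)) - 6 = (-72 - 8) - 6 = -80 - 6 = -86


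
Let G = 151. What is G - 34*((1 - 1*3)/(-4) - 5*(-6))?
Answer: -886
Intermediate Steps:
G - 34*((1 - 1*3)/(-4) - 5*(-6)) = 151 - 34*((1 - 1*3)/(-4) - 5*(-6)) = 151 - 34*((1 - 3)*(-¼) + 30) = 151 - 34*(-2*(-¼) + 30) = 151 - 34*(½ + 30) = 151 - 34*61/2 = 151 - 1037 = -886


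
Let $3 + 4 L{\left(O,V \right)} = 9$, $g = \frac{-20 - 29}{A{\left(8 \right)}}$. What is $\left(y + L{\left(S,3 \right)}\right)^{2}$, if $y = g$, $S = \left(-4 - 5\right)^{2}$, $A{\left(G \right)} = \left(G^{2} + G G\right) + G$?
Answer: $\frac{24025}{18496} \approx 1.2989$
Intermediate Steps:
$A{\left(G \right)} = G + 2 G^{2}$ ($A{\left(G \right)} = \left(G^{2} + G^{2}\right) + G = 2 G^{2} + G = G + 2 G^{2}$)
$S = 81$ ($S = \left(-9\right)^{2} = 81$)
$g = - \frac{49}{136}$ ($g = \frac{-20 - 29}{8 \left(1 + 2 \cdot 8\right)} = - \frac{49}{8 \left(1 + 16\right)} = - \frac{49}{8 \cdot 17} = - \frac{49}{136} \approx -0.36029$)
$L{\left(O,V \right)} = \frac{3}{2}$ ($L{\left(O,V \right)} = - \frac{3}{4} + \frac{1}{4} \cdot 9 = - \frac{3}{4} + \frac{9}{4} = \frac{3}{2}$)
$y = - \frac{49}{136} \approx -0.36029$
$\left(y + L{\left(S,3 \right)}\right)^{2} = \left(- \frac{49}{136} + \frac{3}{2}\right)^{2} = \left(\frac{155}{136}\right)^{2} = \frac{24025}{18496}$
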